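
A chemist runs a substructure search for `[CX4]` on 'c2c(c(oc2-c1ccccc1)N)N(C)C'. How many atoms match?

2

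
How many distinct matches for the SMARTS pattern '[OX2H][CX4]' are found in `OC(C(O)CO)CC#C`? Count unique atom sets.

3

[OX2H][CX4] is the SMARTS for an aliphatic alcohol: a hydroxyl oxygen bound to an sp3 (X4) carbon.
The molecule carries 3 separate instances of a hydroxyl group (-OH) meeting every constraint; each maps to a distinct set of atoms, giving 3 matches.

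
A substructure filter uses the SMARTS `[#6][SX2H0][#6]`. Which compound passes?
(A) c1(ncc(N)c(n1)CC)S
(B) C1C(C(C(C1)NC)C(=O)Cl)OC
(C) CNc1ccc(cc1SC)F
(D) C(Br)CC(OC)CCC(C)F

[#6][SX2H0][#6] describes an aliphatic sulfur bridging two carbons with no H on the sulfur (a thioether).
(A) has a thiol (-SH) but the sulfur has H1, not H0 bridging two carbons.
(B) has a methoxy ether (-OCH3) but the bridging atom is O, not S.
(C) contains a methylthio ether (-SCH3), which satisfies every atom and bond constraint.
(D) has a methoxy ether (-OCH3) but the bridging atom is O, not S.
So the answer is (C).

C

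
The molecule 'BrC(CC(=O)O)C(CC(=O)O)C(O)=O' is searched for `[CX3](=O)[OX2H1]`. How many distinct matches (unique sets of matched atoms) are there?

[CX3](=O)[OX2H1] is the SMARTS for a carboxylic acid: an sp2 carbon double-bonded to O and single-bonded to an -OH oxygen.
The molecule carries 3 separate instances of a carboxylic acid group (-C(=O)OH) meeting every constraint; each maps to a distinct set of atoms, giving 3 matches.

3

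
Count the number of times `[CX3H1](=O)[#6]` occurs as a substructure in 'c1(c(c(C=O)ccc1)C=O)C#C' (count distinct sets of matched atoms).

[CX3H1](=O)[#6] is the SMARTS for an aldehyde: an sp2 carbon with one H, double-bonded to O and single-bonded to carbon.
The molecule carries 2 separate instances of an aldehyde (-CHO) meeting every constraint; each maps to a distinct set of atoms, giving 2 matches.

2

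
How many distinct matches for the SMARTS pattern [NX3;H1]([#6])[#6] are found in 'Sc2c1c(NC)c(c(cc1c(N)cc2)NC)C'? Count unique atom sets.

[NX3;H1]([#6])[#6] is the SMARTS for a secondary amine: a trivalent nitrogen with one H, bonded to two carbons.
The molecule carries 2 separate instances of an N-methylamino group (-NHCH3) meeting every constraint; each maps to a distinct set of atoms, giving 2 matches.

2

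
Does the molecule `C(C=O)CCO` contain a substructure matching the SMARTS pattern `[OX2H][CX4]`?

Yes

The pattern [OX2H][CX4] describes a hydroxyl oxygen bound to an sp3 (X4) carbon — an aliphatic alcohol.
The molecule carries a hydroxyl group (-OH), whose atoms satisfy every constraint of the query, so the pattern matches.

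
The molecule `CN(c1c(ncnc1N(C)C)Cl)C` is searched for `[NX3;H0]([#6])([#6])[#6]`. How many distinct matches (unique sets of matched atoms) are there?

[NX3;H0]([#6])([#6])[#6] is the SMARTS for a tertiary amine: a trivalent nitrogen with no H, bonded to three carbons.
The molecule carries 2 separate instances of a dimethylamino group (-N(CH3)2) meeting every constraint; each maps to a distinct set of atoms, giving 2 matches.

2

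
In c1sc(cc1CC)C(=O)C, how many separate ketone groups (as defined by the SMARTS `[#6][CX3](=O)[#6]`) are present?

[#6][CX3](=O)[#6] is the SMARTS for a ketone: a carbonyl carbon (no H) flanked by two carbons.
Exactly one fragment in the molecule meets all constraints, giving 1 match.

1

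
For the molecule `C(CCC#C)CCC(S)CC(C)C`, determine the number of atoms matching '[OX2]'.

0

Check the 13 heavy atoms by environment: 10× C (X4) → no; 2× C (X2) → no; 1× S (X2) → no.
No environment satisfies the query, so 0 matching atoms.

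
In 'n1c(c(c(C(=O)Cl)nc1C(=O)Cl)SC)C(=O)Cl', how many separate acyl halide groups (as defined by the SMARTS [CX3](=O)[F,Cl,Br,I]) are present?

3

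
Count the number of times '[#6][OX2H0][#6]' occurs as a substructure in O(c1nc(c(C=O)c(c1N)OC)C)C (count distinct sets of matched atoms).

[#6][OX2H0][#6] is the SMARTS for an ether: an aliphatic oxygen bridging two carbons with no H on the oxygen.
The molecule carries 2 separate instances of a methoxy ether (-OCH3) meeting every constraint; each maps to a distinct set of atoms, giving 2 matches.

2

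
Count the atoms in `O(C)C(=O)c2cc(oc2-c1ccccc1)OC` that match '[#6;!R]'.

The query [#6;!R] means: carbon not in any ring.
Check the 17 heavy atoms by environment: 1× o (aromatic, in 5-ring) → no; 4× c (aromatic, in 5-ring) → no; 3× C (acyclic) → match; 3× O (acyclic) → no; 6× c (aromatic, in 6-ring) → no.
That gives 3 matching atoms.

3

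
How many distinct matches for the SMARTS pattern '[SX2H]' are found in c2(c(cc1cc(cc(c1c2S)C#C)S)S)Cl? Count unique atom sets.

3

[SX2H] is the SMARTS for a thiol: an aliphatic sulfur with two connections, one being H.
The molecule carries 3 separate instances of a thiol (-SH) meeting every constraint; each maps to a distinct set of atoms, giving 3 matches.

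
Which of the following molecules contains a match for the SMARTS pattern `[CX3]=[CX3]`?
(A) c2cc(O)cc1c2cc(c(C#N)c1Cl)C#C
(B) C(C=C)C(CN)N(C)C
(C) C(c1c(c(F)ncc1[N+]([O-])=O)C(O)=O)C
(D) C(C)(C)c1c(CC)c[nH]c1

B

[CX3]=[CX3] describes a non-aromatic C=C double bond between two sp2 carbons (an alkene).
(A) has an ethynyl group (-C#CH) but the C-C bond is a triple bond, not a double bond.
(B) contains a vinyl group (-CH=CH2), which satisfies every atom and bond constraint.
(C) has an ethyl group (-CH2CH3) but its C-C bond is a single bond between CX4 carbons, not CX3=CX3.
(D) has an ethyl group (-CH2CH3) but its C-C bond is a single bond between CX4 carbons, not CX3=CX3.
So the answer is (B).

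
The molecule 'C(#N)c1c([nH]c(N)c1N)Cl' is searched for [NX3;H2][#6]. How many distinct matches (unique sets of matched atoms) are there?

[NX3;H2][#6] is the SMARTS for a primary amine: a trivalent nitrogen with two H attached to carbon.
The molecule carries 2 separate instances of a primary amino group (-NH2) meeting every constraint; each maps to a distinct set of atoms, giving 2 matches.

2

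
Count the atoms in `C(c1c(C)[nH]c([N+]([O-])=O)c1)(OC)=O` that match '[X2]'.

1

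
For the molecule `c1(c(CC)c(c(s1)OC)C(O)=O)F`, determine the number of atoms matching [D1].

The query [D1] means: atom with exactly one heavy-atom neighbour (degree 1).
Check the 13 heavy atoms by environment: 1× s (aromatic, D2) → no; 4× c (aromatic, D3) → no; 1× F (D1) → match; 1× C (D3) → no; 2× O (D1) → match; 1× O (D2) → no; 2× C (D1) → match; 1× C (D2) → no.
Summing the matching environments: 1 + 2 + 2 = 5 matching atoms.

5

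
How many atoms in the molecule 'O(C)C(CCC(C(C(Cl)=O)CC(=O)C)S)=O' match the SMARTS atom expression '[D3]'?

5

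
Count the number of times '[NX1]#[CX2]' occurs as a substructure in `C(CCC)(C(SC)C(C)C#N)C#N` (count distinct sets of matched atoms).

2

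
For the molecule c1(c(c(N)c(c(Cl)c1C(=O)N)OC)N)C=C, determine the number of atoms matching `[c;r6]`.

The query [c;r6] means: aromatic carbon that belongs to a six-membered ring.
Check the 16 heavy atoms by environment: 6× c (aromatic, in 6-ring) → match; 4× C (acyclic) → no; 2× O (acyclic) → no; 3× N (acyclic) → no; 1× Cl (acyclic) → no.
That gives 6 matching atoms.

6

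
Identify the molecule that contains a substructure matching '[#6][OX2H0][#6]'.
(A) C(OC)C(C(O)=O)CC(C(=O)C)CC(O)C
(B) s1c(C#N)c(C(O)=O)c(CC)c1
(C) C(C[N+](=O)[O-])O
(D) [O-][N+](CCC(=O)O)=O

[#6][OX2H0][#6] describes an aliphatic oxygen bridging two carbons with no H on the oxygen (an ether).
(A) contains a methoxy ether (-OCH3), which satisfies every atom and bond constraint.
(B) has a carboxylic acid group (-C(=O)OH) but the -OH oxygen has H1; the =O is OX1, not OX2.
(C) has a hydroxyl group (-OH) but the oxygen has H1, not H0 bridging two carbons.
(D) has a carboxylic acid group (-C(=O)OH) but the -OH oxygen has H1; the =O is OX1, not OX2.
So the answer is (A).

A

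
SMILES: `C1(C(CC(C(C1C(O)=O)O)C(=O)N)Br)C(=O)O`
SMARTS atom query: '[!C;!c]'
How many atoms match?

8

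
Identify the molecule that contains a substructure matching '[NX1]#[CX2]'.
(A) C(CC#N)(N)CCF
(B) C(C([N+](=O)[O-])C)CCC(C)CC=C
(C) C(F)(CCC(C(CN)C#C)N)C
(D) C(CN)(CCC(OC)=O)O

[NX1]#[CX2] describes a nitrogen triple-bonded to a two-connected carbon (a nitrile).
(A) contains a nitrile (-C#N), which satisfies every atom and bond constraint.
(B) has a nitro group (-[N+](=O)[O-]) but there is no C#N triple bond.
(C) has a primary amino group (-NH2) but the nitrogen is NX3 (three connections), not NX1 triple-bonded.
(D) has a primary amino group (-NH2) but the nitrogen is NX3 (three connections), not NX1 triple-bonded.
So the answer is (A).

A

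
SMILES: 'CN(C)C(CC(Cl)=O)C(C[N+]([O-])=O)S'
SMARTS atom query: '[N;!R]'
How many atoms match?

2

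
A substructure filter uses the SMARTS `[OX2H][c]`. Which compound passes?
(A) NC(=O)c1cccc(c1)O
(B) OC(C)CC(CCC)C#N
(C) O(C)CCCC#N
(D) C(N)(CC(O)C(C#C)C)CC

[OX2H][c] describes a hydroxyl oxygen attached to an aromatic carbon (a phenol).
(A) contains a hydroxyl group (-OH), which satisfies every atom and bond constraint.
(B) has a hydroxyl group (-OH) but the -OH is on an aliphatic carbon, not an aromatic c.
(C) has a methoxy ether (-OCH3) but the oxygen has H0, not H1.
(D) has a hydroxyl group (-OH) but the -OH is on an aliphatic carbon, not an aromatic c.
So the answer is (A).

A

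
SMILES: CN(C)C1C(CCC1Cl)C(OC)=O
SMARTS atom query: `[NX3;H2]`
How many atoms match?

The query [NX3;H2] means: aliphatic N with 3 total connections, two of them H — an -NH2 nitrogen (amine or amide).
Check the 13 heavy atoms by environment: 2× C (H2, X4) → no; 3× C (H1, X4) → no; 1× Cl (H0, X1) → no; 1× C (H0, X3) → no; 1× O (H0, X1) → no; 1× O (H0, X2) → no; 3× C (H3, X4) → no; 1× N (H0, X3) → no.
No environment satisfies the query, so 0 matching atoms.

0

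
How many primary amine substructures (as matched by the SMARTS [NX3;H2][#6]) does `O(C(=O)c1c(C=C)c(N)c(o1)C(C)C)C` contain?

[NX3;H2][#6] is the SMARTS for a primary amine: a trivalent nitrogen with two H attached to carbon.
Exactly one fragment in the molecule meets all constraints, giving 1 match.

1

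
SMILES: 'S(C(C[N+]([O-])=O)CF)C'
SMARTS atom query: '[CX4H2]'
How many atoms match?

2

The query [CX4H2] means: sp3 carbon (X4) with exactly two hydrogens.
Check the 9 heavy atoms by environment: 2× C (H2, X4) → match; 1× C (H1, X4) → no; 1× F (H0, X1) → no; 1× N (charge +1, H0, X3) → no; 1× O (charge -1, H0, X1) → no; 1× O (H0, X1) → no; 1× S (H0, X2) → no; 1× C (H3, X4) → no.
That gives 2 matching atoms.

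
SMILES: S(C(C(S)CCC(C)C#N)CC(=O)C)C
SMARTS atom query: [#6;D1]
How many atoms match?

3

The query [#6;D1] means: carbon bonded to exactly one heavy atom.
Check the 15 heavy atoms by environment: 3× C (D1) → match; 4× C (D3) → no; 4× C (D2) → no; 1× N (D1) → no; 1× O (D1) → no; 1× S (D2) → no; 1× S (D1) → no.
That gives 3 matching atoms.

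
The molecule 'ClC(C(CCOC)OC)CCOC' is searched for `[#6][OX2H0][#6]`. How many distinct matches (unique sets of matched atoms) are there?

3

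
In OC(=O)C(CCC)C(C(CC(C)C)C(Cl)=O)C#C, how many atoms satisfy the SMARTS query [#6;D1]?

4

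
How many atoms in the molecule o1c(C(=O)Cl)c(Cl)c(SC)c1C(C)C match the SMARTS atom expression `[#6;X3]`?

The query [#6;X3] means: any carbon (aromatic or not) with three total connections.
Check the 14 heavy atoms by environment: 1× o (aromatic, X2) → no; 4× c (aromatic, X3) → match; 2× Cl (X1) → no; 4× C (X4) → no; 1× S (X2) → no; 1× C (X3) → match; 1× O (X1) → no.
Summing the matching environments: 4 + 1 = 5 matching atoms.

5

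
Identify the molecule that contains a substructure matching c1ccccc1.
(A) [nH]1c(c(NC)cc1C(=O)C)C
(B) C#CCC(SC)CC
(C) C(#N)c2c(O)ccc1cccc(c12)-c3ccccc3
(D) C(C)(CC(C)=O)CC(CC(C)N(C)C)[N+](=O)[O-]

C

c1ccccc1 describes six aromatic carbons in a ring (a benzene ring).
(A) has a methyl group (-CH3) but no six-membered all-carbon aromatic ring is present.
(B) has a methyl group (-CH3) but no six-membered all-carbon aromatic ring is present.
(C) contains a phenyl ring, which satisfies every atom and bond constraint.
(D) has a methyl group (-CH3) but no six-membered all-carbon aromatic ring is present.
So the answer is (C).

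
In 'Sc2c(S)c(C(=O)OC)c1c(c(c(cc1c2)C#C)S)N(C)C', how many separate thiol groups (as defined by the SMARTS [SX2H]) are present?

[SX2H] is the SMARTS for a thiol: an aliphatic sulfur with two connections, one being H.
The molecule carries 3 separate instances of a thiol (-SH) meeting every constraint; each maps to a distinct set of atoms, giving 3 matches.

3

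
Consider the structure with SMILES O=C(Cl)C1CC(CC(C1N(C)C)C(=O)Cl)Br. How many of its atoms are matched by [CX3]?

The query [CX3] means: C with X3: aliphatic carbon with exactly 3 total connections.
Check the 16 heavy atoms by environment: 8× C (X4) → no; 1× Br (X1) → no; 2× C (X3) → match; 2× O (X1) → no; 2× Cl (X1) → no; 1× N (X3) → no.
That gives 2 matching atoms.

2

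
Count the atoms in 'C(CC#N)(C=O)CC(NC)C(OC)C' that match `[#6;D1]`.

3

Check the 14 heavy atoms by environment: 4× C (D2) → no; 3× C (D3) → no; 3× C (D1) → match; 1× N (D1) → no; 1× O (D1) → no; 1× N (D2) → no; 1× O (D2) → no.
That gives 3 matching atoms.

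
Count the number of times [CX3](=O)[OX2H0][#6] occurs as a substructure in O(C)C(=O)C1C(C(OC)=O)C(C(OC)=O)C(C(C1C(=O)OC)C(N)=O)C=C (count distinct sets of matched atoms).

4

[CX3](=O)[OX2H0][#6] is the SMARTS for an ester: a carbonyl carbon bonded to an oxygen that is itself bonded to carbon (no H on that O).
The molecule carries 4 separate instances of a methyl-ester group (-C(=O)OCH3) meeting every constraint; each maps to a distinct set of atoms, giving 4 matches.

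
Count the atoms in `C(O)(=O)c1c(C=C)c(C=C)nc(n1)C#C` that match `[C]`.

Check the 15 heavy atoms by environment: 2× n (aromatic) → no; 4× c (aromatic) → no; 7× C → match; 2× O → no.
That gives 7 matching atoms.

7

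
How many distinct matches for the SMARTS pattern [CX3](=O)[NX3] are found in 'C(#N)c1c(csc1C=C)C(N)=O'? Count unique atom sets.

1

[CX3](=O)[NX3] is the SMARTS for an amide: a carbonyl carbon bonded to a trivalent nitrogen.
Exactly one fragment in the molecule meets all constraints, giving 1 match.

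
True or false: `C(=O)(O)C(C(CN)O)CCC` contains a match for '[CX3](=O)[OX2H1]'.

The pattern [CX3](=O)[OX2H1] describes an sp2 carbon double-bonded to O and single-bonded to an -OH oxygen — a carboxylic acid.
The molecule carries a carboxylic acid group (-C(=O)OH), whose atoms satisfy every constraint of the query, so the pattern matches.

True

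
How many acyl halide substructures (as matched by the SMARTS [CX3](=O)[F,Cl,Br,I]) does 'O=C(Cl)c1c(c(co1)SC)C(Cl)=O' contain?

[CX3](=O)[F,Cl,Br,I] is the SMARTS for an acyl halide: a carbonyl carbon bonded to a halogen.
The molecule carries 2 separate instances of an acyl chloride (-C(=O)Cl) meeting every constraint; each maps to a distinct set of atoms, giving 2 matches.

2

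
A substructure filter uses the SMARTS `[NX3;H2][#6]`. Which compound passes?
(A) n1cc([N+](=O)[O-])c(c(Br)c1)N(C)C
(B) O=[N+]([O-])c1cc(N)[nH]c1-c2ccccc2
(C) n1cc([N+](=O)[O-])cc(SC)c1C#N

[NX3;H2][#6] describes a trivalent nitrogen with two H attached to carbon (a primary amine).
(A) has a nitro group (-[N+](=O)[O-]) but the nitrogen is [N+] with no H, not NX3H2.
(B) contains a primary amino group (-NH2), which satisfies every atom and bond constraint.
(C) has a nitrile (-C#N) but the nitrogen is NX1 (triple-bonded), not NX3 with two H.
So the answer is (B).

B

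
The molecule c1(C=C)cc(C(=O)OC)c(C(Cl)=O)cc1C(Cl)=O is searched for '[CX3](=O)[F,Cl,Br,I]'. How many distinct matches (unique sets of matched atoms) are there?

2

[CX3](=O)[F,Cl,Br,I] is the SMARTS for an acyl halide: a carbonyl carbon bonded to a halogen.
The molecule carries 2 separate instances of an acyl chloride (-C(=O)Cl) meeting every constraint; each maps to a distinct set of atoms, giving 2 matches.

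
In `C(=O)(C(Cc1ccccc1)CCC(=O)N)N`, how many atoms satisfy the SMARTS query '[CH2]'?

3

Check the 16 heavy atoms by environment: 3× C (H2) → match; 1× C (H1) → no; 1× c (aromatic, H0) → no; 5× c (aromatic, H1) → no; 2× C (H0) → no; 2× O (H0) → no; 2× N (H2) → no.
That gives 3 matching atoms.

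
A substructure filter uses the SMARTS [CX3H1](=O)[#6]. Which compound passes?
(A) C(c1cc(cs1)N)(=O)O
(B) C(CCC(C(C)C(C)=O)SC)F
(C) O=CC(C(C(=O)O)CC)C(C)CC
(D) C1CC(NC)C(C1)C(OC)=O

C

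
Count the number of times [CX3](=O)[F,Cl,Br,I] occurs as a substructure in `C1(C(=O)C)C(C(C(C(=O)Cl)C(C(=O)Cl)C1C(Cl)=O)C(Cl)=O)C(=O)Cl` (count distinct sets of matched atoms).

5

[CX3](=O)[F,Cl,Br,I] is the SMARTS for an acyl halide: a carbonyl carbon bonded to a halogen.
The molecule carries 5 separate instances of an acyl chloride (-C(=O)Cl) meeting every constraint; each maps to a distinct set of atoms, giving 5 matches.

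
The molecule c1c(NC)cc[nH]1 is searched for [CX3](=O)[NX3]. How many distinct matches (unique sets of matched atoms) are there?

0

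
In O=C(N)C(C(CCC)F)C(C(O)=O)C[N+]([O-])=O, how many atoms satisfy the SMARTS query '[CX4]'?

The query [CX4] means: C with X4: aliphatic carbon with exactly 4 total connections (bonds + H).
Check the 17 heavy atoms by environment: 7× C (X4) → match; 2× C (X3) → no; 3× O (X1) → no; 1× N (X3) → no; 1× O (X2) → no; 1× F (X1) → no; 1× N (charge +1, X3) → no; 1× O (charge -1, X1) → no.
That gives 7 matching atoms.

7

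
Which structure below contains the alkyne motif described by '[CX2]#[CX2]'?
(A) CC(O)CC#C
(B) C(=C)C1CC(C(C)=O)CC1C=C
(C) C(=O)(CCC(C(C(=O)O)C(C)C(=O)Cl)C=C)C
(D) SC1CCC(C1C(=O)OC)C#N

[CX2]#[CX2] describes a carbon-carbon triple bond (an alkyne).
(A) contains an ethynyl group (-C#CH), which satisfies every atom and bond constraint.
(B) has a vinyl group (-CH=CH2) but the C=C is a double bond; both carbons are CX3, not CX2.
(C) has a vinyl group (-CH=CH2) but the C=C is a double bond; both carbons are CX3, not CX2.
(D) has a nitrile (-C#N) but the triple bond is C#N, not C#C.
So the answer is (A).

A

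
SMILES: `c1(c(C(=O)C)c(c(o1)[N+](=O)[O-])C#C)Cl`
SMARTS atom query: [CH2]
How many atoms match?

0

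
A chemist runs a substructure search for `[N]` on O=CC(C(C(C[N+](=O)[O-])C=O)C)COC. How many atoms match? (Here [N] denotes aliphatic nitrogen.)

1

The query [N] means: uppercase N matches aliphatic (non-aromatic) nitrogen only.
Check the 15 heavy atoms by environment: 9× C → no; 4× O → no; 1× N (charge +1) → match; 1× O (charge -1) → no.
That gives 1 matching atom.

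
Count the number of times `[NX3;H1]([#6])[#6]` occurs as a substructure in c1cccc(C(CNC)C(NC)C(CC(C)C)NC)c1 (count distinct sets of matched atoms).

[NX3;H1]([#6])[#6] is the SMARTS for a secondary amine: a trivalent nitrogen with one H, bonded to two carbons.
The molecule carries 3 separate instances of an N-methylamino group (-NHCH3) meeting every constraint; each maps to a distinct set of atoms, giving 3 matches.

3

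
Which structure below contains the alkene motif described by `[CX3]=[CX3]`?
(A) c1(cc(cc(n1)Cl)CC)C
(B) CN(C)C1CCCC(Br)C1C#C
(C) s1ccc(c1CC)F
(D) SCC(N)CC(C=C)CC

[CX3]=[CX3] describes a non-aromatic C=C double bond between two sp2 carbons (an alkene).
(A) has an ethyl group (-CH2CH3) but its C-C bond is a single bond between CX4 carbons, not CX3=CX3.
(B) has an ethynyl group (-C#CH) but the C-C bond is a triple bond, not a double bond.
(C) has an ethyl group (-CH2CH3) but its C-C bond is a single bond between CX4 carbons, not CX3=CX3.
(D) contains a vinyl group (-CH=CH2), which satisfies every atom and bond constraint.
So the answer is (D).

D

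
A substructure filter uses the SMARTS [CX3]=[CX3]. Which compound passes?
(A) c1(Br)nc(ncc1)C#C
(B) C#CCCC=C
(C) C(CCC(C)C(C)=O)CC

B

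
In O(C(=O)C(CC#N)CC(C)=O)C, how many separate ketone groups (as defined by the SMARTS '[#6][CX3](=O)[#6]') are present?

[#6][CX3](=O)[#6] is the SMARTS for a ketone: a carbonyl carbon (no H) flanked by two carbons.
Exactly one fragment in the molecule meets all constraints, giving 1 match.

1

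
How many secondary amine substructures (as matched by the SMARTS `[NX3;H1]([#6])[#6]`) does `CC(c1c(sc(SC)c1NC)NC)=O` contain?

[NX3;H1]([#6])[#6] is the SMARTS for a secondary amine: a trivalent nitrogen with one H, bonded to two carbons.
The molecule carries 2 separate instances of an N-methylamino group (-NHCH3) meeting every constraint; each maps to a distinct set of atoms, giving 2 matches.

2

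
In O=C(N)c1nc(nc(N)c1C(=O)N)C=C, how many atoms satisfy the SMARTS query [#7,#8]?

The query [#7,#8] means: nitrogen or oxygen (comma = OR).
Check the 15 heavy atoms by environment: 2× n (aromatic) → match; 4× c (aromatic) → no; 3× N → match; 4× C → no; 2× O → match.
Summing the matching environments: 2 + 3 + 2 = 7 matching atoms.

7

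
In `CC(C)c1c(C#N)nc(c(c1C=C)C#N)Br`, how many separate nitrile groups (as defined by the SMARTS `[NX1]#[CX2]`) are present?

[NX1]#[CX2] is the SMARTS for a nitrile: a nitrogen triple-bonded to a two-connected carbon.
The molecule carries 2 separate instances of a nitrile (-C#N) meeting every constraint; each maps to a distinct set of atoms, giving 2 matches.

2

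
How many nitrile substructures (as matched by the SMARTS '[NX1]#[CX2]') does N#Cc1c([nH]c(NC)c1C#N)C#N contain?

3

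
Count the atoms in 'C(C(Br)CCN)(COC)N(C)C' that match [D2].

The query [D2] means: atom with exactly two heavy-atom neighbours.
Check the 12 heavy atoms by environment: 3× C (D2) → match; 2× C (D3) → no; 1× O (D2) → match; 3× C (D1) → no; 1× N (D1) → no; 1× N (D3) → no; 1× Br (D1) → no.
Summing the matching environments: 3 + 1 = 4 matching atoms.

4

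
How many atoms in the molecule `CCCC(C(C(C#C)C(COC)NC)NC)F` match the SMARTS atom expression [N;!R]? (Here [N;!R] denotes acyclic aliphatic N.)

The query [N;!R] means: aliphatic nitrogen not in a ring.
Check the 17 heavy atoms by environment: 13× C (acyclic) → no; 1× F (acyclic) → no; 2× N (acyclic) → match; 1× O (acyclic) → no.
That gives 2 matching atoms.

2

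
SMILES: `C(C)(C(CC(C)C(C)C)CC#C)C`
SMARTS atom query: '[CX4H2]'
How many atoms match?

2

Check the 13 heavy atoms by environment: 5× C (H3, X4) → no; 4× C (H1, X4) → no; 2× C (H2, X4) → match; 1× C (H0, X2) → no; 1× C (H1, X2) → no.
That gives 2 matching atoms.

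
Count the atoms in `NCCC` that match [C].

3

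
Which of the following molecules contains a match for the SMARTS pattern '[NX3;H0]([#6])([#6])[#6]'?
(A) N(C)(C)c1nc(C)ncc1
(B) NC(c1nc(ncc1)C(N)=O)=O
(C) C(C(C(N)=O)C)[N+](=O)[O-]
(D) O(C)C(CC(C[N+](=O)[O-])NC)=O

[NX3;H0]([#6])([#6])[#6] describes a trivalent nitrogen with no H, bonded to three carbons (a tertiary amine).
(A) contains a dimethylamino group (-N(CH3)2), which satisfies every atom and bond constraint.
(B) has a primary amide (-C(=O)NH2) but the amide nitrogen has H2 and only one carbon neighbour.
(C) has a primary amide (-C(=O)NH2) but the amide nitrogen has H2 and only one carbon neighbour.
(D) has an N-methylamino group (-NHCH3) but the nitrogen still has one H (H1), not H0.
So the answer is (A).

A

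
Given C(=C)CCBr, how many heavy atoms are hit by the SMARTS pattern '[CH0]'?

0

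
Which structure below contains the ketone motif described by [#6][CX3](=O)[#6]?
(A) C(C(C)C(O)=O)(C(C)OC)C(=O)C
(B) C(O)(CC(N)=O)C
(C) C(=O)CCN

[#6][CX3](=O)[#6] describes a carbonyl carbon (no H) flanked by two carbons (a ketone).
(A) contains an acetyl/ketone group (-C(=O)CH3), which satisfies every atom and bond constraint.
(B) has a primary amide (-C(=O)NH2) but one neighbour of the carbonyl carbon is N, not C.
(C) has an aldehyde (-CHO) but the carbonyl carbon has H1, so it is not flanked by two carbons.
So the answer is (A).

A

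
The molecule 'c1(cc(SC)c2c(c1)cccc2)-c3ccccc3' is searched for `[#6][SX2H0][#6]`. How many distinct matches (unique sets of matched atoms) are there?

1

[#6][SX2H0][#6] is the SMARTS for a thioether: an aliphatic sulfur bridging two carbons with no H on the sulfur.
Exactly one fragment in the molecule meets all constraints, giving 1 match.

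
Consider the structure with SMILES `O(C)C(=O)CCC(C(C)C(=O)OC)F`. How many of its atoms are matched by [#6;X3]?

Check the 14 heavy atoms by environment: 7× C (X4) → no; 1× F (X1) → no; 2× C (X3) → match; 2× O (X1) → no; 2× O (X2) → no.
That gives 2 matching atoms.

2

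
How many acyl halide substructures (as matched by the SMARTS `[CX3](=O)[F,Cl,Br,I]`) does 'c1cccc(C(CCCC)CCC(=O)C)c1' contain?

[CX3](=O)[F,Cl,Br,I] is the SMARTS for an acyl halide: a carbonyl carbon bonded to a halogen.
No fragment in the molecule satisfies every constraint, giving 0 matches.

0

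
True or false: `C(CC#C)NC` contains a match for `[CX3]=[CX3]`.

False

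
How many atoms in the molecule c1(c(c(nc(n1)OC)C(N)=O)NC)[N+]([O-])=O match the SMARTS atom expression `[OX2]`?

Check the 16 heavy atoms by environment: 2× n (aromatic, X2) → no; 4× c (aromatic, X3) → no; 1× N (charge +1, X3) → no; 1× O (charge -1, X1) → no; 2× O (X1) → no; 1× C (X3) → no; 2× N (X3) → no; 2× C (X4) → no; 1× O (X2) → match.
That gives 1 matching atom.

1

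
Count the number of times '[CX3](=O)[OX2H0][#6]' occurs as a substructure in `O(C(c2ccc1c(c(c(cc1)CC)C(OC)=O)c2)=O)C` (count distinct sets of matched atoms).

2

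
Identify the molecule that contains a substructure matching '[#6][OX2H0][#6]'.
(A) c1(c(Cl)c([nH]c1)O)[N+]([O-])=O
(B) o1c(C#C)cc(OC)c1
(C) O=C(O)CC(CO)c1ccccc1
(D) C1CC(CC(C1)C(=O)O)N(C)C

B

[#6][OX2H0][#6] describes an aliphatic oxygen bridging two carbons with no H on the oxygen (an ether).
(A) has a hydroxyl group (-OH) but the oxygen has H1, not H0 bridging two carbons.
(B) contains a methoxy ether (-OCH3), which satisfies every atom and bond constraint.
(C) has a carboxylic acid group (-C(=O)OH) but the -OH oxygen has H1; the =O is OX1, not OX2.
(D) has a carboxylic acid group (-C(=O)OH) but the -OH oxygen has H1; the =O is OX1, not OX2.
So the answer is (B).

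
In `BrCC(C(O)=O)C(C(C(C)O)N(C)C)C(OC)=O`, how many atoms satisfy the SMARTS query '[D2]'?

The query [D2] means: atom with exactly two heavy-atom neighbours.
Check the 18 heavy atoms by environment: 4× C (D1) → no; 6× C (D3) → no; 1× C (D2) → match; 4× O (D1) → no; 1× O (D2) → match; 1× Br (D1) → no; 1× N (D3) → no.
Summing the matching environments: 1 + 1 = 2 matching atoms.

2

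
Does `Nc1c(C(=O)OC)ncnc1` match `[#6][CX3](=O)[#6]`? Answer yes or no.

No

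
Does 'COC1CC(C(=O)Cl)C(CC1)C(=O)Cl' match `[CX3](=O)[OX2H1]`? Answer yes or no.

No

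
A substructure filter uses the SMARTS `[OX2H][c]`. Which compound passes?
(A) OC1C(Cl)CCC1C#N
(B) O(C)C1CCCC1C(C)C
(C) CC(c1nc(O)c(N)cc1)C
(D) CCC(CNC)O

C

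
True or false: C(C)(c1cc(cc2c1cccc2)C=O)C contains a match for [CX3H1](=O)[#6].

True

The pattern [CX3H1](=O)[#6] describes an sp2 carbon with one H, double-bonded to O and single-bonded to carbon — an aldehyde.
The molecule carries an aldehyde (-CHO), whose atoms satisfy every constraint of the query, so the pattern matches.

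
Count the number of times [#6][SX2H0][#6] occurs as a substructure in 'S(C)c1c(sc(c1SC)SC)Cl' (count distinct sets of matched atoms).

[#6][SX2H0][#6] is the SMARTS for a thioether: an aliphatic sulfur bridging two carbons with no H on the sulfur.
The molecule carries 3 separate instances of a methylthio ether (-SCH3) meeting every constraint; each maps to a distinct set of atoms, giving 3 matches.

3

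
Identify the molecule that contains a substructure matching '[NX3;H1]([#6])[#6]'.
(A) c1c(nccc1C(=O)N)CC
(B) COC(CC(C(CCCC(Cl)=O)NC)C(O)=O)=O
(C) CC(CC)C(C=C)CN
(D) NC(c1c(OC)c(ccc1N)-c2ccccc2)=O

[NX3;H1]([#6])[#6] describes a trivalent nitrogen with one H, bonded to two carbons (a secondary amine).
(A) has a primary amide (-C(=O)NH2) but the -C(=O)NH2 nitrogen has H2, not H1.
(B) contains an N-methylamino group (-NHCH3), which satisfies every atom and bond constraint.
(C) has a primary amino group (-NH2) but the nitrogen has H2 and only one carbon neighbour.
(D) has a primary amide (-C(=O)NH2) but the -C(=O)NH2 nitrogen has H2, not H1.
So the answer is (B).

B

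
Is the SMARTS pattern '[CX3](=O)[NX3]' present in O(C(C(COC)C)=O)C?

The pattern [CX3](=O)[NX3] describes a carbonyl carbon bonded to a trivalent nitrogen — an amide.
The closest candidate here is a methyl-ester group (-C(=O)OCH3), but the carbonyl is bonded to O, not to an NX3 nitrogen. No other fragment satisfies the full query, so there is no match.

No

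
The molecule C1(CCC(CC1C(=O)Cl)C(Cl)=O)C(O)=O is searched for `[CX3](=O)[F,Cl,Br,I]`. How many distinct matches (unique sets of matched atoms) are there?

2

[CX3](=O)[F,Cl,Br,I] is the SMARTS for an acyl halide: a carbonyl carbon bonded to a halogen.
The molecule carries 2 separate instances of an acyl chloride (-C(=O)Cl) meeting every constraint; each maps to a distinct set of atoms, giving 2 matches.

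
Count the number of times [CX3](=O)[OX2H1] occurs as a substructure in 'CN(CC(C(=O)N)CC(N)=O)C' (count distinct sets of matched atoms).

0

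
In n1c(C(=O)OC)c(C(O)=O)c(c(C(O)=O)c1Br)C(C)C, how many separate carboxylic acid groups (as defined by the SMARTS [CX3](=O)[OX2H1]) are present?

[CX3](=O)[OX2H1] is the SMARTS for a carboxylic acid: an sp2 carbon double-bonded to O and single-bonded to an -OH oxygen.
The molecule carries 2 separate instances of a carboxylic acid group (-C(=O)OH) meeting every constraint; each maps to a distinct set of atoms, giving 2 matches.

2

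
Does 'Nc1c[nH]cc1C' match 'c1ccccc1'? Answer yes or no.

No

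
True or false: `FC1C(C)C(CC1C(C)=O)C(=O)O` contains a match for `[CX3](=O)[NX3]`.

The pattern [CX3](=O)[NX3] describes a carbonyl carbon bonded to a trivalent nitrogen — an amide.
The closest candidate here is a carboxylic acid group (-C(=O)OH), but the carbonyl is bonded to O, not to an NX3 nitrogen. No other fragment satisfies the full query, so there is no match.

False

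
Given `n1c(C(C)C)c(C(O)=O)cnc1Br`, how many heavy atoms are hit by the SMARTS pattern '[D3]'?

5

The query [D3] means: atom with exactly three heavy-atom neighbours.
Check the 13 heavy atoms by environment: 2× n (aromatic, D2) → no; 3× c (aromatic, D3) → match; 1× c (aromatic, D2) → no; 2× C (D3) → match; 2× O (D1) → no; 1× Br (D1) → no; 2× C (D1) → no.
Summing the matching environments: 3 + 2 = 5 matching atoms.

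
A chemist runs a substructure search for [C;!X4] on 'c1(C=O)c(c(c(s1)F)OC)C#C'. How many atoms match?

3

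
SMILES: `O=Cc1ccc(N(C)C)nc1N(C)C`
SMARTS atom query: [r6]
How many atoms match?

6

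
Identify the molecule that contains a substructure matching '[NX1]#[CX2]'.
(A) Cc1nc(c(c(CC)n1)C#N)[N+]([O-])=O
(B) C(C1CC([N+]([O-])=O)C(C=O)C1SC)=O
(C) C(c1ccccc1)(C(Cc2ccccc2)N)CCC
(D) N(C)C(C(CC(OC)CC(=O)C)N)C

A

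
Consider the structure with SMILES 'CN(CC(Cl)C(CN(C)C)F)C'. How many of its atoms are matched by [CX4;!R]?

8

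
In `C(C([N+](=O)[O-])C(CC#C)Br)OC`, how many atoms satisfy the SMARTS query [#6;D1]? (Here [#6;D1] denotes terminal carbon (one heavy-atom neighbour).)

2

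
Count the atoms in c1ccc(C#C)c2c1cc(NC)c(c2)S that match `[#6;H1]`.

6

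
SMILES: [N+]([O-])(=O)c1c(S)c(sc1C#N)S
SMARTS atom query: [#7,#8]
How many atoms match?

4

The query [#7,#8] means: nitrogen or oxygen (comma = OR).
Check the 12 heavy atoms by environment: 1× s (aromatic) → no; 4× c (aromatic) → no; 1× C → no; 1× N → match; 1× N (charge +1) → match; 1× O (charge -1) → match; 1× O → match; 2× S → no.
Summing the matching environments: 1 + 1 + 1 + 1 = 4 matching atoms.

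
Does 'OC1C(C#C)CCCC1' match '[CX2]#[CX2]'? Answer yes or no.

Yes

The pattern [CX2]#[CX2] describes a carbon-carbon triple bond — an alkyne.
The molecule carries an ethynyl group (-C#CH), whose atoms satisfy every constraint of the query, so the pattern matches.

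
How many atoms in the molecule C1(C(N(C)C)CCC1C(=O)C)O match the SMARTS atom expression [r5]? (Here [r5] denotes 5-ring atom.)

5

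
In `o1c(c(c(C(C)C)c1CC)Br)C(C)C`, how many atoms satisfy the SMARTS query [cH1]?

The query [cH1] means: aromatic carbon bearing exactly one hydrogen.
Check the 14 heavy atoms by environment: 1× o (aromatic, H0) → no; 4× c (aromatic, H0) → no; 2× C (H1) → no; 5× C (H3) → no; 1× Br (H0) → no; 1× C (H2) → no.
No environment satisfies the query, so 0 matching atoms.

0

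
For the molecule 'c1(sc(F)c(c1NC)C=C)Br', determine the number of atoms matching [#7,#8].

The query [#7,#8] means: nitrogen or oxygen (comma = OR).
Check the 11 heavy atoms by environment: 1× s (aromatic) → no; 4× c (aromatic) → no; 1× F → no; 3× C → no; 1× N → match; 1× Br → no.
That gives 1 matching atom.

1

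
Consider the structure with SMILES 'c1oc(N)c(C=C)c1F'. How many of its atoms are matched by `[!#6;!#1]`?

Check the 9 heavy atoms by environment: 1× o (aromatic) → match; 4× c (aromatic) → no; 2× C → no; 1× N → match; 1× F → match.
Summing the matching environments: 1 + 1 + 1 = 3 matching atoms.

3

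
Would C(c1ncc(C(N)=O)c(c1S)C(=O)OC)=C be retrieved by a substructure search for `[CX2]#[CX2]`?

The pattern [CX2]#[CX2] describes a carbon-carbon triple bond — an alkyne.
The closest candidate here is a vinyl group (-CH=CH2), but the C=C is a double bond; both carbons are CX3, not CX2. No other fragment satisfies the full query, so there is no match.

No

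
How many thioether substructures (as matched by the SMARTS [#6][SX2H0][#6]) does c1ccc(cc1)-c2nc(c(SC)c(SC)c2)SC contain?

[#6][SX2H0][#6] is the SMARTS for a thioether: an aliphatic sulfur bridging two carbons with no H on the sulfur.
The molecule carries 3 separate instances of a methylthio ether (-SCH3) meeting every constraint; each maps to a distinct set of atoms, giving 3 matches.

3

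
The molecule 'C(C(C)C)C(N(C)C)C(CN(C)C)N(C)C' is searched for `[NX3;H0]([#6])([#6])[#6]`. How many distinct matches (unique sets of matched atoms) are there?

[NX3;H0]([#6])([#6])[#6] is the SMARTS for a tertiary amine: a trivalent nitrogen with no H, bonded to three carbons.
The molecule carries 3 separate instances of a dimethylamino group (-N(CH3)2) meeting every constraint; each maps to a distinct set of atoms, giving 3 matches.

3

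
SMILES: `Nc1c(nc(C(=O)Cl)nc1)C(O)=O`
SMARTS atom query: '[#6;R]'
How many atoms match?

The query [#6;R] means: carbon that is part of a ring.
Check the 13 heavy atoms by environment: 2× n (aromatic, in 6-ring) → no; 4× c (aromatic, in 6-ring) → match; 2× C (acyclic) → no; 3× O (acyclic) → no; 1× Cl (acyclic) → no; 1× N (acyclic) → no.
That gives 4 matching atoms.

4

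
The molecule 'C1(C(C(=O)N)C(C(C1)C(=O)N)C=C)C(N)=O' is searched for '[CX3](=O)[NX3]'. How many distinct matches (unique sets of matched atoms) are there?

3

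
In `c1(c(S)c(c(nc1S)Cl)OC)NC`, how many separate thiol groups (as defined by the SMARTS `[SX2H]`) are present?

[SX2H] is the SMARTS for a thiol: an aliphatic sulfur with two connections, one being H.
The molecule carries 2 separate instances of a thiol (-SH) meeting every constraint; each maps to a distinct set of atoms, giving 2 matches.

2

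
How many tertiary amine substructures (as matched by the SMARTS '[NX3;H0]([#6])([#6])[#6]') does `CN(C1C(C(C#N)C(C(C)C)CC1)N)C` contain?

[NX3;H0]([#6])([#6])[#6] is the SMARTS for a tertiary amine: a trivalent nitrogen with no H, bonded to three carbons.
Exactly one fragment in the molecule meets all constraints, giving 1 match.

1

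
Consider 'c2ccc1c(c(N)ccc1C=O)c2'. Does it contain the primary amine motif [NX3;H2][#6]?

Yes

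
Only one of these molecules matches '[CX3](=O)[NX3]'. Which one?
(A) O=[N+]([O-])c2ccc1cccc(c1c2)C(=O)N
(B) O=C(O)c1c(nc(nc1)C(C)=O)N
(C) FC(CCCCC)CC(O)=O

A

[CX3](=O)[NX3] describes a carbonyl carbon bonded to a trivalent nitrogen (an amide).
(A) contains a primary amide (-C(=O)NH2), which satisfies every atom and bond constraint.
(B) has a carboxylic acid group (-C(=O)OH) but the carbonyl is bonded to O, not to an NX3 nitrogen.
(C) has a carboxylic acid group (-C(=O)OH) but the carbonyl is bonded to O, not to an NX3 nitrogen.
So the answer is (A).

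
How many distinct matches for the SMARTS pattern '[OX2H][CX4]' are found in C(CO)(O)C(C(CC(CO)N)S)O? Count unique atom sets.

4

[OX2H][CX4] is the SMARTS for an aliphatic alcohol: a hydroxyl oxygen bound to an sp3 (X4) carbon.
The molecule carries 4 separate instances of a hydroxyl group (-OH) meeting every constraint; each maps to a distinct set of atoms, giving 4 matches.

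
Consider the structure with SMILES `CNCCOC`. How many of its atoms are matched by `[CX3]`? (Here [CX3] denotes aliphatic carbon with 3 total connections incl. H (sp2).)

0

The query [CX3] means: C with X3: aliphatic carbon with exactly 3 total connections.
Check the 6 heavy atoms by environment: 4× C (X4) → no; 1× N (X3) → no; 1× O (X2) → no.
No environment satisfies the query, so 0 matching atoms.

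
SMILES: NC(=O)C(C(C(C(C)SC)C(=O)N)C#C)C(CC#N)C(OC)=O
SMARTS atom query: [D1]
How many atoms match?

10

Check the 23 heavy atoms by environment: 3× C (D2) → no; 8× C (D3) → no; 4× C (D1) → match; 3× O (D1) → match; 3× N (D1) → match; 1× S (D2) → no; 1× O (D2) → no.
Summing the matching environments: 4 + 3 + 3 = 10 matching atoms.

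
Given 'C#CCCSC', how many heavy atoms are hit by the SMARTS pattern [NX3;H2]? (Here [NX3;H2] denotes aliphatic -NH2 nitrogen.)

The query [NX3;H2] means: aliphatic N with 3 total connections, two of them H — an -NH2 nitrogen (amine or amide).
Check the 6 heavy atoms by environment: 2× C (H2, X4) → no; 1× S (H0, X2) → no; 1× C (H3, X4) → no; 1× C (H0, X2) → no; 1× C (H1, X2) → no.
No environment satisfies the query, so 0 matching atoms.

0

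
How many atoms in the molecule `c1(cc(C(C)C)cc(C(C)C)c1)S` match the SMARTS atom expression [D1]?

5

The query [D1] means: atom with exactly one heavy-atom neighbour (degree 1).
Check the 13 heavy atoms by environment: 3× c (aromatic, D3) → no; 3× c (aromatic, D2) → no; 2× C (D3) → no; 4× C (D1) → match; 1× S (D1) → match.
Summing the matching environments: 4 + 1 = 5 matching atoms.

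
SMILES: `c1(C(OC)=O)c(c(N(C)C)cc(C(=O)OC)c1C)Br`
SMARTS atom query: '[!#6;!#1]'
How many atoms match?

6

Check the 19 heavy atoms by environment: 6× c (aromatic) → no; 1× N → match; 7× C → no; 4× O → match; 1× Br → match.
Summing the matching environments: 1 + 4 + 1 = 6 matching atoms.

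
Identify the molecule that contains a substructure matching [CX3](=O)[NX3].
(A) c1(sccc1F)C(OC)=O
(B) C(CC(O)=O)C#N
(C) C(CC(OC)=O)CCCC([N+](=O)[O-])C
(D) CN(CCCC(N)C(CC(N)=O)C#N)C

[CX3](=O)[NX3] describes a carbonyl carbon bonded to a trivalent nitrogen (an amide).
(A) has a methyl-ester group (-C(=O)OCH3) but the carbonyl is bonded to O, not to an NX3 nitrogen.
(B) has a nitrile (-C#N) but the nitrile N is NX1 (triple-bonded), not NX3.
(C) has a methyl-ester group (-C(=O)OCH3) but the carbonyl is bonded to O, not to an NX3 nitrogen.
(D) contains a primary amide (-C(=O)NH2), which satisfies every atom and bond constraint.
So the answer is (D).

D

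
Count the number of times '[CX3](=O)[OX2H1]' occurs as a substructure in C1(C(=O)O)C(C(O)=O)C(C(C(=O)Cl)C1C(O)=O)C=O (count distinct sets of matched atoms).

[CX3](=O)[OX2H1] is the SMARTS for a carboxylic acid: an sp2 carbon double-bonded to O and single-bonded to an -OH oxygen.
The molecule carries 3 separate instances of a carboxylic acid group (-C(=O)OH) meeting every constraint; each maps to a distinct set of atoms, giving 3 matches.

3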